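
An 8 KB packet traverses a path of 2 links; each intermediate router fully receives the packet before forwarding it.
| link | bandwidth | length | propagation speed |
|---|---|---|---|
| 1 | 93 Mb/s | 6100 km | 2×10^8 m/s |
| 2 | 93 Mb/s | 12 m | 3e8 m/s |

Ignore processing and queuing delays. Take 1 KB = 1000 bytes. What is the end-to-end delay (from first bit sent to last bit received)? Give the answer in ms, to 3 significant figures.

L = 64000 bits.
Transmission delay per hop = L/R = 64000/93000000 = 0.688172 ms; 2 hops → 1.37634 ms.
Propagation delays (d/s per hop): 30.5, 4e-05 ms; sum = 30.5 ms.
End-to-end = 31.9 ms.

31.9 ms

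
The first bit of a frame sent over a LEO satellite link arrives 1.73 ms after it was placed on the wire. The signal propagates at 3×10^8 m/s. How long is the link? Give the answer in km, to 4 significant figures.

d = s × t_prop = 300000000 × 0.00173 = 519.0 km.

519.0 km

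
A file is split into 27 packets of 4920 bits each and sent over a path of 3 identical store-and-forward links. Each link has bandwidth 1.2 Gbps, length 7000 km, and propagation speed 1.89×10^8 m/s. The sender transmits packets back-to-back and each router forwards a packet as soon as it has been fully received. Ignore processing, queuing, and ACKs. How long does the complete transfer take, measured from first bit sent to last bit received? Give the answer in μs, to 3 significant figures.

111000 μs

Per-hop transmission t_tx = L/R = 4920/1200000000 = 4.1 μs.
Per-hop propagation t_prop = 7000000/189000000 = 37037 μs.
Pipeline fill: first packet needs 3·t_tx to clear all hops; remaining 26 packets each add one t_tx.
Total = (3+27-1)·t_tx + 3·t_prop = 29·4.1 + 3·37037 = 111000 μs.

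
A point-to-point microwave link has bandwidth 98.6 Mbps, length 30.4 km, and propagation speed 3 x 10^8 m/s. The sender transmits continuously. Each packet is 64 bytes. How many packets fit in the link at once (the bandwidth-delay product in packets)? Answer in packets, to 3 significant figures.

19.5 packets

Propagation delay = 30400 / 300000000 = 0.000101333 s.
BDP = R × t_prop = 98600000 × 0.000101333 = 9991.47 bits.
In packets of 512 bits: 19.5 packets.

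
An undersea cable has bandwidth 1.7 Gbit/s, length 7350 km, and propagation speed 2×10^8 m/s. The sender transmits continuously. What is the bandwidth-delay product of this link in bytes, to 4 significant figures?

7809000 bytes

Propagation delay = 7350000 / 200000000 = 0.03675 s.
BDP = R × t_prop = 1700000000 × 0.03675 = 62475000 bits.
In bytes: 62475000/8 = 7809000 bytes.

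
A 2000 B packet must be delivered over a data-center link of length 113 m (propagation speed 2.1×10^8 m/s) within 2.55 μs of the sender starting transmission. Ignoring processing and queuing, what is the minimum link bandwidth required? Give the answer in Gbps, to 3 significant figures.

L = 16000 bits.
Propagation delay = 113 / 210000000 = 0.538095 μs.
Transmission budget = 2.55 − 0.538095 = 2.0119 μs.
R ≥ L / t_tx = 16000 bits / 2.0119e-06 s = 7.95 Gbps.

7.95 Gbps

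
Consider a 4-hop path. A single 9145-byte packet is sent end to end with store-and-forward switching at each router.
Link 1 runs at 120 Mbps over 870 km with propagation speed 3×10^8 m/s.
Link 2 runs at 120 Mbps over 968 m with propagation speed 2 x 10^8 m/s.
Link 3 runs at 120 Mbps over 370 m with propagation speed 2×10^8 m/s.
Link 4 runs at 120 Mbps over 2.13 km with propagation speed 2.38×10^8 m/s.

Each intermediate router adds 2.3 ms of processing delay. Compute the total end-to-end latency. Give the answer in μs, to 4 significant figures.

L = 9145 × 8 = 73160 bits.
Transmission delay per hop = L/R = 73160/120000000 = 609.667 μs; 4 hops → 2438.67 μs.
Propagation delays (d/s per hop): 2900, 4.84, 1.85, 8.94958 μs; sum = 2915.64 μs.
Processing at 3 router(s): 3 × 2.3 ms = 6900 μs.
End-to-end = 12250 μs.

12250 μs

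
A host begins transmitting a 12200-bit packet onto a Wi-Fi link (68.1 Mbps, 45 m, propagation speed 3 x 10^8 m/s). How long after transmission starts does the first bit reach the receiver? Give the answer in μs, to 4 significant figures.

First bit experiences only propagation delay: d/s = 45/300000000 = 0.1500 μs.

0.1500 μs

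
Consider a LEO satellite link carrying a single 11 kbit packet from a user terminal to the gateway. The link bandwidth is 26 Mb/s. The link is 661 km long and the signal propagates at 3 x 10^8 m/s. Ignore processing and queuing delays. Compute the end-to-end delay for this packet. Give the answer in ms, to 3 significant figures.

L = 11000 bits.
Transmission delay = L/R = 11000 / 26000000 = 0.423077 ms.
Propagation delay = d/s = 661000 m / 300000000 m/s = 2.20333 ms.
Total = 2.63 ms.

2.63 ms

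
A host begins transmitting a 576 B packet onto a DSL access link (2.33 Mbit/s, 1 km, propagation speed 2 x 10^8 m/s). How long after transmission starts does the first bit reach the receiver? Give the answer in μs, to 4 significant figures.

5.000 μs

First bit experiences only propagation delay: d/s = 1000/200000000 = 5.000 μs.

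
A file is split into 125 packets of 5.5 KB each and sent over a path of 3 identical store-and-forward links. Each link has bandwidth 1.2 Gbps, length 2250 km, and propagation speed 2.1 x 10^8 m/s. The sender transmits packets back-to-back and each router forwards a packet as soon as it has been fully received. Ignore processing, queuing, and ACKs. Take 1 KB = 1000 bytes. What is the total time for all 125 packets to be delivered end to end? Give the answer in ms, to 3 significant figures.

Per-hop transmission t_tx = L/R = 44000/1200000000 = 0.0366667 ms.
Per-hop propagation t_prop = 2250000/210000000 = 10.7143 ms.
Pipeline fill: first packet needs 3·t_tx to clear all hops; remaining 124 packets each add one t_tx.
Total = (3+125-1)·t_tx + 3·t_prop = 127·0.0366667 + 3·10.7143 = 36.8 ms.

36.8 ms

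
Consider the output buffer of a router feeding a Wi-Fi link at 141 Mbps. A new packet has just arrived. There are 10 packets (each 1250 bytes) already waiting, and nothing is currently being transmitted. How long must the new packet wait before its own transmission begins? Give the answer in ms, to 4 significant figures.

Each queued packet: L/R = 10000/141000000 = 0.070922 ms.
10 queued → 0.70922 ms.
Queuing delay = 0.7092 ms.

0.7092 ms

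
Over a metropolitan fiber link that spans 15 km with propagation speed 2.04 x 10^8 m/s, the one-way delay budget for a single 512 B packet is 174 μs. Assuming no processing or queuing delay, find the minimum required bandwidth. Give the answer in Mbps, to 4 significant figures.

40.77 Mbps

L = 4096 bits.
Propagation delay = 15000 / 204000000 = 73.5294 μs.
Transmission budget = 174 − 73.5294 = 100.471 μs.
R ≥ L / t_tx = 4096 bits / 0.000100471 s = 40.77 Mbps.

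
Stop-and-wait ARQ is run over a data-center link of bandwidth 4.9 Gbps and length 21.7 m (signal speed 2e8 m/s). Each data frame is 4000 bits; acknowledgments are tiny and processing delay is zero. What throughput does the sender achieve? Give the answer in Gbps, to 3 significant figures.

t_tx = L/R = 4000/4900000000 = 8.16327e-07 s.
t_prop = 21.7/200000000 = 1.085e-07 s; RTT = 2.17e-07 s.
Cycle = t_tx + RTT = 1.03333e-06 s.
Throughput = L / cycle = 4000 / 1.03333e-06 = 3.87 Gbps.

3.87 Gbps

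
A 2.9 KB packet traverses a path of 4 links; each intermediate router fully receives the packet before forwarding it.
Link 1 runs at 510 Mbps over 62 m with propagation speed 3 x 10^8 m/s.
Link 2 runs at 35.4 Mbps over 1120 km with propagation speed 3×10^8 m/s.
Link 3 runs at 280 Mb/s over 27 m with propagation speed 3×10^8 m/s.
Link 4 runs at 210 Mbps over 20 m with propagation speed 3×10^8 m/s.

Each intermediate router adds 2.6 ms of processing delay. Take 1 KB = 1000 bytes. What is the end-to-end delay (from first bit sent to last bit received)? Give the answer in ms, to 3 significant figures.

L = 23200 bits.
Transmission delays (L/R per hop): 0.0454902, 0.655367, 0.0828571, 0.110476 ms; sum = 0.894191 ms.
Propagation delays (d/s per hop): 0.000206667, 3.73333, 9e-05, 6.66667e-05 ms; sum = 3.7337 ms.
Processing at 3 router(s): 3 × 2.6 ms = 7.8 ms.
End-to-end = 12.4 ms.

12.4 ms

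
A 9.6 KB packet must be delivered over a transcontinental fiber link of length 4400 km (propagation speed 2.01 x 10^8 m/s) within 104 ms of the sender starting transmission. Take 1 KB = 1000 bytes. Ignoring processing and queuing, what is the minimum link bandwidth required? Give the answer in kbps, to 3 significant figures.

L = 76800 bits.
Propagation delay = 4400000 / 2.01e+08 = 21.8905 ms.
Transmission budget = 104 − 21.8905 = 82.1095 ms.
R ≥ L / t_tx = 76800 bits / 0.0821095 s = 935 kbps.

935 kbps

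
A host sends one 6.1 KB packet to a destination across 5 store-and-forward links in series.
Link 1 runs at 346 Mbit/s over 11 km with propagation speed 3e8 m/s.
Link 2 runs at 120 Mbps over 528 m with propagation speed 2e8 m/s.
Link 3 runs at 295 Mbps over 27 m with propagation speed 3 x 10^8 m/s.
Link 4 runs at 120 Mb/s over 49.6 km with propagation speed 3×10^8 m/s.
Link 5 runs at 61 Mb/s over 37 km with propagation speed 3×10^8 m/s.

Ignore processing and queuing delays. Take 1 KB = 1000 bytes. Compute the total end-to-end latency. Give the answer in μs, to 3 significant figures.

2250 μs

L = 48800 bits.
Transmission delays (L/R per hop): 141.04, 406.667, 165.424, 406.667, 800 μs; sum = 1919.8 μs.
Propagation delays (d/s per hop): 36.6667, 2.64, 0.09, 165.333, 123.333 μs; sum = 328.063 μs.
End-to-end = 2250 μs.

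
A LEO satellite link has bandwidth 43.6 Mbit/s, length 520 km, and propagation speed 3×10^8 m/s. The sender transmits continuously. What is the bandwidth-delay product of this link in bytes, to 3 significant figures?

9450 bytes

Propagation delay = 520000 / 300000000 = 0.00173333 s.
BDP = R × t_prop = 43600000 × 0.00173333 = 75573.3 bits.
In bytes: 75573.3/8 = 9450 bytes.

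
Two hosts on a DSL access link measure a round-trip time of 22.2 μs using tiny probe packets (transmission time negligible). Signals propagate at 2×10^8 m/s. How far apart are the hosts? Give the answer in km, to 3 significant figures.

2.22 km

One-way propagation = RTT/2 = 11.1 μs.
d = s × t = 200000000 × 1.11e-05 = 2.22 km.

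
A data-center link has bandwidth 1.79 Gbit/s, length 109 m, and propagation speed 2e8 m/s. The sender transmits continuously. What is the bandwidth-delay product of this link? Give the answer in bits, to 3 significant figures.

976 bits

Propagation delay = 109 / 200000000 = 5.45e-07 s.
BDP = R × t_prop = 1790000000 × 5.45e-07 = 975.55 bits.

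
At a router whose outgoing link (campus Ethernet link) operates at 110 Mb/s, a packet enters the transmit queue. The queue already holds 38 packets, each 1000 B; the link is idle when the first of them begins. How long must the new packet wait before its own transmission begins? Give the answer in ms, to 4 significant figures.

Each queued packet: L/R = 8000/110000000 = 0.0727273 ms.
38 queued → 2.76364 ms.
Queuing delay = 2.764 ms.

2.764 ms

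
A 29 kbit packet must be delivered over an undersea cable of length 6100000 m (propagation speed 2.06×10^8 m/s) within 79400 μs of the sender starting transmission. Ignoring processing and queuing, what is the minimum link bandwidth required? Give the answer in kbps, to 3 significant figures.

Propagation delay = 6100000 / 206000000 = 29611.7 μs.
Transmission budget = 79400 − 29611.7 = 49788.3 μs.
R ≥ L / t_tx = 29000 bits / 0.0497883 s = 582 kbps.

582 kbps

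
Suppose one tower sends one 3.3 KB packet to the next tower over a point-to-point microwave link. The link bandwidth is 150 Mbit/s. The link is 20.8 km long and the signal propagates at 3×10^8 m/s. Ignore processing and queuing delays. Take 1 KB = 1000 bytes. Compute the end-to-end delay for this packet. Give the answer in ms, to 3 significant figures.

L = 26400 bits.
Transmission delay = L/R = 26400 / 150000000 = 0.176 ms.
Propagation delay = d/s = 20800 m / 300000000 m/s = 0.0693333 ms.
Total = 0.245 ms.

0.245 ms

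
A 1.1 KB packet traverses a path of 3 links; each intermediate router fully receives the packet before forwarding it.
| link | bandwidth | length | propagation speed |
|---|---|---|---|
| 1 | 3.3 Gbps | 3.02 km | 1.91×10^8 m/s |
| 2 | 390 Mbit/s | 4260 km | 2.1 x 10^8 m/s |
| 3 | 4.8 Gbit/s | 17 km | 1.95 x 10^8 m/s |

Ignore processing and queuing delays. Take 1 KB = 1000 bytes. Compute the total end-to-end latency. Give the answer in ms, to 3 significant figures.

20.4 ms

L = 8800 bits.
Transmission delays (L/R per hop): 0.00266667, 0.0225641, 0.00183333 ms; sum = 0.0270641 ms.
Propagation delays (d/s per hop): 0.0158115, 20.2857, 0.0871795 ms; sum = 20.3887 ms.
End-to-end = 20.4 ms.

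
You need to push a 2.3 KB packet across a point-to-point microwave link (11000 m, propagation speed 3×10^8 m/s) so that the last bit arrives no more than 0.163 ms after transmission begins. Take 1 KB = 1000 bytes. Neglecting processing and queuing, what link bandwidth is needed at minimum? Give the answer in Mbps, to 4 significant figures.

L = 18400 bits.
Propagation delay = 11000 / 300000000 = 0.0366667 ms.
Transmission budget = 0.163 − 0.0366667 = 0.126333 ms.
R ≥ L / t_tx = 18400 bits / 0.000126333 s = 145.6 Mbps.

145.6 Mbps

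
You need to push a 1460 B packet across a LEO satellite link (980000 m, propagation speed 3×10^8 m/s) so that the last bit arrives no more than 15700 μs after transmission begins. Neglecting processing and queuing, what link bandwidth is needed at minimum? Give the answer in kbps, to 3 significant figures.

L = 11680 bits.
Propagation delay = 980000 / 300000000 = 3266.67 μs.
Transmission budget = 15700 − 3266.67 = 12433.3 μs.
R ≥ L / t_tx = 11680 bits / 0.0124333 s = 939 kbps.

939 kbps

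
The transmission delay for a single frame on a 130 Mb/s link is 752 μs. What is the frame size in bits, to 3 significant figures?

L = R × t_tx = 130000000 b/s × 0.000752 s = 97760 bits.

97800 bits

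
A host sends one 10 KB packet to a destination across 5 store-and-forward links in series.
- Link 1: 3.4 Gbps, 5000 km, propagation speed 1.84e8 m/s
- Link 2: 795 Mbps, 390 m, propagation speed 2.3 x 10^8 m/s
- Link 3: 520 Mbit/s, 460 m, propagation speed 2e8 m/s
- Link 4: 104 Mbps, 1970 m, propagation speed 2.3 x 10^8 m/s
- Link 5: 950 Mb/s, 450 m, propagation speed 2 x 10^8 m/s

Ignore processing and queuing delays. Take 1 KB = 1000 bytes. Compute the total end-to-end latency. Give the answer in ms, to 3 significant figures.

L = 80000 bits.
Transmission delays (L/R per hop): 0.0235294, 0.100629, 0.153846, 0.769231, 0.0842105 ms; sum = 1.13145 ms.
Propagation delays (d/s per hop): 27.1739, 0.00169565, 0.0023, 0.00856522, 0.00225 ms; sum = 27.1887 ms.
End-to-end = 28.3 ms.

28.3 ms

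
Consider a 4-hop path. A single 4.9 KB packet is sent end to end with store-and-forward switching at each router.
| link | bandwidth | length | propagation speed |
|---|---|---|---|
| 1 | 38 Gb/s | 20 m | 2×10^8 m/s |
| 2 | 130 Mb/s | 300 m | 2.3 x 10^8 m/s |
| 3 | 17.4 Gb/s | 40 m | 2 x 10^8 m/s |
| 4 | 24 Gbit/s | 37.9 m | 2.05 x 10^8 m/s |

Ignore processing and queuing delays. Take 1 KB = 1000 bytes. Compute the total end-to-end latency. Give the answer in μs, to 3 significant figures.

308 μs

L = 39200 bits.
Transmission delays (L/R per hop): 1.03158, 301.538, 2.25287, 1.63333 μs; sum = 306.456 μs.
Propagation delays (d/s per hop): 0.1, 1.30435, 0.2, 0.184878 μs; sum = 1.78923 μs.
End-to-end = 308 μs.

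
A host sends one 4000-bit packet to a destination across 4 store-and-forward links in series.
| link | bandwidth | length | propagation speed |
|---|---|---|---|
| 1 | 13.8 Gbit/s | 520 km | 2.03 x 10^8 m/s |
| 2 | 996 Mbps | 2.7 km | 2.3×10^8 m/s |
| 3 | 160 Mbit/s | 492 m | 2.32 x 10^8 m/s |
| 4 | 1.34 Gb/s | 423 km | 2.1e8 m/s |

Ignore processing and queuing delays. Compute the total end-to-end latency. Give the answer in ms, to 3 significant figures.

Transmission delays (L/R per hop): 0.000289855, 0.00401606, 0.025, 0.00298507 ms; sum = 0.032291 ms.
Propagation delays (d/s per hop): 2.56158, 0.0117391, 0.00212069, 2.01429 ms; sum = 4.58972 ms.
End-to-end = 4.62 ms.

4.62 ms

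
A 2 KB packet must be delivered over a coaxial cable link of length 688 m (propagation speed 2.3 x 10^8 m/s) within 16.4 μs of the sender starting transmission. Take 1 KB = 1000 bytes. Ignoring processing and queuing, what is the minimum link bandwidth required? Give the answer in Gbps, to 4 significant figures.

1.193 Gbps

L = 16000 bits.
Propagation delay = 688 / 2.3e+08 = 2.9913 μs.
Transmission budget = 16.4 − 2.9913 = 13.4087 μs.
R ≥ L / t_tx = 16000 bits / 1.34087e-05 s = 1.193 Gbps.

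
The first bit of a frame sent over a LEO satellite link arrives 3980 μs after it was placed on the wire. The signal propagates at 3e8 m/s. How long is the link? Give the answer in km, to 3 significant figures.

d = s × t_prop = 300000000 × 0.00398 = 1190 km.

1190 km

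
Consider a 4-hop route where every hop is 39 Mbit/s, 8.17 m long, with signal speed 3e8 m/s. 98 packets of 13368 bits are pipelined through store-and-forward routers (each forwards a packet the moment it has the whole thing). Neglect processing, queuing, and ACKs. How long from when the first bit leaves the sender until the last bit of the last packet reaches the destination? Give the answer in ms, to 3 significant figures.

Per-hop transmission t_tx = L/R = 13368/39000000 = 0.342769 ms.
Per-hop propagation t_prop = 8.17/300000000 = 2.72333e-05 ms.
Pipeline fill: first packet needs 4·t_tx to clear all hops; remaining 97 packets each add one t_tx.
Total = (4+98-1)·t_tx + 4·t_prop = 101·0.342769 + 4·2.72333e-05 = 34.6 ms.

34.6 ms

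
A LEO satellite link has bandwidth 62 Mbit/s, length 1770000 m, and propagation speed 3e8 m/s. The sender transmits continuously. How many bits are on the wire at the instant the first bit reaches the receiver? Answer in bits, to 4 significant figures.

Propagation delay = 1770000 / 300000000 = 0.0059 s.
BDP = R × t_prop = 62000000 × 0.0059 = 365800 bits.

365800 bits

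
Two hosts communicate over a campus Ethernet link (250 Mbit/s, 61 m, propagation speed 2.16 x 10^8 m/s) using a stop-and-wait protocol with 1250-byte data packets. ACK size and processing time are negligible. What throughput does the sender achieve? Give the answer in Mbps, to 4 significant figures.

t_tx = L/R = 10000/250000000 = 4e-05 s.
t_prop = 61/216000000 = 2.82407e-07 s; RTT = 5.64815e-07 s.
Cycle = t_tx + RTT = 4.05648e-05 s.
Throughput = L / cycle = 10000 / 4.05648e-05 = 246.5 Mbps.

246.5 Mbps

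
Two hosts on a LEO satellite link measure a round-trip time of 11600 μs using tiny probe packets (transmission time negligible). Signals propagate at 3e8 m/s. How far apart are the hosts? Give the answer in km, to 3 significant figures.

1740 km

One-way propagation = RTT/2 = 5800 μs.
d = s × t = 300000000 × 0.0058 = 1740 km.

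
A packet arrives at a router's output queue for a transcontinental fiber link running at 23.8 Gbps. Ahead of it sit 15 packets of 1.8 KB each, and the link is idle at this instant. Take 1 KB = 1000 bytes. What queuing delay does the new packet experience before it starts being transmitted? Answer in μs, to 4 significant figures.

Each queued packet: L/R = 14400/23800000000 = 0.605042 μs.
15 queued → 9.07563 μs.
Queuing delay = 9.076 μs.

9.076 μs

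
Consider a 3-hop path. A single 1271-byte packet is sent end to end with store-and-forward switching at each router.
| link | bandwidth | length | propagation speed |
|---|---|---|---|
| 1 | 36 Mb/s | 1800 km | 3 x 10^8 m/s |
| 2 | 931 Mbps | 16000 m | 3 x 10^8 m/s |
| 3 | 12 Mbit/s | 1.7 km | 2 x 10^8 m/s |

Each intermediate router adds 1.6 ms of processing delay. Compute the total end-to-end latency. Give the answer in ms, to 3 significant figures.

10.4 ms

L = 1271 × 8 = 10168 bits.
Transmission delays (L/R per hop): 0.282444, 0.0109216, 0.847333 ms; sum = 1.1407 ms.
Propagation delays (d/s per hop): 6, 0.0533333, 0.0085 ms; sum = 6.06183 ms.
Processing at 2 router(s): 2 × 1.6 ms = 3.2 ms.
End-to-end = 10.4 ms.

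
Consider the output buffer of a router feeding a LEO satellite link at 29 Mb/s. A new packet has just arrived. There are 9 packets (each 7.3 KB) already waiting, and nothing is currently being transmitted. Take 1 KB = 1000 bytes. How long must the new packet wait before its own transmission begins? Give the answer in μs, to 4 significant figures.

18120 μs

Each queued packet: L/R = 58400/29000000 = 2013.79 μs.
9 queued → 18124.1 μs.
Queuing delay = 18120 μs.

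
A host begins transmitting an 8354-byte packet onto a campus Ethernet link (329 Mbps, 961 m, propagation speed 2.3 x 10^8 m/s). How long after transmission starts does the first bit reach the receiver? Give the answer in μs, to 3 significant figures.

4.18 μs

First bit experiences only propagation delay: d/s = 961/2.3e+08 = 4.18 μs.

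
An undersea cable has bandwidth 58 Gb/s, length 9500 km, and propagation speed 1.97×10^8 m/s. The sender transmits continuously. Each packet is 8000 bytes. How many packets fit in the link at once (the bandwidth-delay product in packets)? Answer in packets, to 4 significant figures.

43700 packets

Propagation delay = 9500000 / 197000000 = 0.0482234 s.
BDP = R × t_prop = 58000000000 × 0.0482234 = 2796950000 bits.
In packets of 64000 bits: 43700 packets.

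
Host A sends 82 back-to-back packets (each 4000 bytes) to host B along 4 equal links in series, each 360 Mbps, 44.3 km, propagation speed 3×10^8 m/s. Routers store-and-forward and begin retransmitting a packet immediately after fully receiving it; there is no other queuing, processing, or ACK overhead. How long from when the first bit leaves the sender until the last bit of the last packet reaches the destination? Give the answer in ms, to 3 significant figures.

8.15 ms

Per-hop transmission t_tx = L/R = 32000/360000000 = 0.0888889 ms.
Per-hop propagation t_prop = 44300/300000000 = 0.147667 ms.
Pipeline fill: first packet needs 4·t_tx to clear all hops; remaining 81 packets each add one t_tx.
Total = (4+82-1)·t_tx + 4·t_prop = 85·0.0888889 + 4·0.147667 = 8.15 ms.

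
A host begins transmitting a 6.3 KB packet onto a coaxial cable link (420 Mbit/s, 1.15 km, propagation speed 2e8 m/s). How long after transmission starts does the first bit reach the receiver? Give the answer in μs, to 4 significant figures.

5.750 μs

First bit experiences only propagation delay: d/s = 1150/200000000 = 5.750 μs.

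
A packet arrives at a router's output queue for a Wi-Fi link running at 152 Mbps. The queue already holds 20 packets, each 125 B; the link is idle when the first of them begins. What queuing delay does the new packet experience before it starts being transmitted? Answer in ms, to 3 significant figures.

0.132 ms

Each queued packet: L/R = 1000/152000000 = 0.00657895 ms.
20 queued → 0.131579 ms.
Queuing delay = 0.132 ms.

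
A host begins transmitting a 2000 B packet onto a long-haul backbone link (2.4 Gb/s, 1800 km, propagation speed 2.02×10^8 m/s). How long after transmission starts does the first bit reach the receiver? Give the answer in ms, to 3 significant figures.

First bit experiences only propagation delay: d/s = 1800000/202000000 = 8.91 ms.

8.91 ms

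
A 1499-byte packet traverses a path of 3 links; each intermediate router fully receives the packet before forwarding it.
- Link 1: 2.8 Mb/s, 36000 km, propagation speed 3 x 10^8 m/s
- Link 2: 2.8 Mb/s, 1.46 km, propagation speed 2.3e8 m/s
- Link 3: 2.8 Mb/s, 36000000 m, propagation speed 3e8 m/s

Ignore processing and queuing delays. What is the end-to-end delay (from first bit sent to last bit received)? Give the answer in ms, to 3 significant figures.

253 ms

L = 1499 × 8 = 11992 bits.
Transmission delay per hop = L/R = 11992/2800000 = 4.28286 ms; 3 hops → 12.8486 ms.
Propagation delays (d/s per hop): 120, 0.00634783, 120 ms; sum = 240.006 ms.
End-to-end = 253 ms.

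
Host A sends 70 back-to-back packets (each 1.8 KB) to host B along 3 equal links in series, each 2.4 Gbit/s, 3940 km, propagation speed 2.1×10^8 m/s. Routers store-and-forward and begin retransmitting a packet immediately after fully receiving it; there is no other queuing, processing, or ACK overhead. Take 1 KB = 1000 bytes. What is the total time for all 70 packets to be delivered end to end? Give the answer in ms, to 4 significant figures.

56.72 ms

Per-hop transmission t_tx = L/R = 14400/2400000000 = 0.006 ms.
Per-hop propagation t_prop = 3940000/210000000 = 18.7619 ms.
Pipeline fill: first packet needs 3·t_tx to clear all hops; remaining 69 packets each add one t_tx.
Total = (3+70-1)·t_tx + 3·t_prop = 72·0.006 + 3·18.7619 = 56.72 ms.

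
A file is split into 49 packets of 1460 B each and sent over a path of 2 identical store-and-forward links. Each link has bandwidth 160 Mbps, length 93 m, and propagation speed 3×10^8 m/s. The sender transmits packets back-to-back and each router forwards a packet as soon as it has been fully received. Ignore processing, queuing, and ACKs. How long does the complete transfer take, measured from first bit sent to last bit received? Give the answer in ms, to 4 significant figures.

Per-hop transmission t_tx = L/R = 11680/160000000 = 0.073 ms.
Per-hop propagation t_prop = 93/300000000 = 0.00031 ms.
Pipeline fill: first packet needs 2·t_tx to clear all hops; remaining 48 packets each add one t_tx.
Total = (2+49-1)·t_tx + 2·t_prop = 50·0.073 + 2·0.00031 = 3.651 ms.

3.651 ms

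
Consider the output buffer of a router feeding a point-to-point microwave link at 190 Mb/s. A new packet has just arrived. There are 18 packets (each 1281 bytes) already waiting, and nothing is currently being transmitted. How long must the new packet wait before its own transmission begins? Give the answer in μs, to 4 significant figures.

Each queued packet: L/R = 10248/190000000 = 53.9368 μs.
18 queued → 970.863 μs.
Queuing delay = 970.9 μs.

970.9 μs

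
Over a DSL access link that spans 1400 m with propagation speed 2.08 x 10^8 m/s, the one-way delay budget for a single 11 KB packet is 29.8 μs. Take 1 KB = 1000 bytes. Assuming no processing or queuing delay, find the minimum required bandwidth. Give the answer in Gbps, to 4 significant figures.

L = 88000 bits.
Propagation delay = 1400 / 208000000 = 6.73077 μs.
Transmission budget = 29.8 − 6.73077 = 23.0692 μs.
R ≥ L / t_tx = 88000 bits / 2.30692e-05 s = 3.815 Gbps.

3.815 Gbps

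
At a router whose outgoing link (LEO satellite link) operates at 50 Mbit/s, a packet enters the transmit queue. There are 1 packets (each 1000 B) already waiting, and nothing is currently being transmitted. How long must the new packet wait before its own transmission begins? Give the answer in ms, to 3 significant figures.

Each queued packet: L/R = 8000/50000000 = 0.16 ms.
1 queued → 0.16 ms.
Queuing delay = 0.160 ms.

0.160 ms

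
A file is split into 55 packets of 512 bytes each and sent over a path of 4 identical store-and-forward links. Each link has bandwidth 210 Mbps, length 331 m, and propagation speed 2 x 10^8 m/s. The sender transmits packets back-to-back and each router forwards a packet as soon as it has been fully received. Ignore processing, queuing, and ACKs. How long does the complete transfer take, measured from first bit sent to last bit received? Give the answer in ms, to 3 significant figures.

1.14 ms

Per-hop transmission t_tx = L/R = 4096/210000000 = 0.0195048 ms.
Per-hop propagation t_prop = 331/200000000 = 0.001655 ms.
Pipeline fill: first packet needs 4·t_tx to clear all hops; remaining 54 packets each add one t_tx.
Total = (4+55-1)·t_tx + 4·t_prop = 58·0.0195048 + 4·0.001655 = 1.14 ms.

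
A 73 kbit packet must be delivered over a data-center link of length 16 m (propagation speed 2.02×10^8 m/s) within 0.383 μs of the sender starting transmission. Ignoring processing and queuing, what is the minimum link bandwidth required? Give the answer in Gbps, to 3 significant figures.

Propagation delay = 16 / 202000000 = 0.0792079 μs.
Transmission budget = 0.383 − 0.0792079 = 0.303792 μs.
R ≥ L / t_tx = 73000 bits / 3.03792e-07 s = 240 Gbps.

240 Gbps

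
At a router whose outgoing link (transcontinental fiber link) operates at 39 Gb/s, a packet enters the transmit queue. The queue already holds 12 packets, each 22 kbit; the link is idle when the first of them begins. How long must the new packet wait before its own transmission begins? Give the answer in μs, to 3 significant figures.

Each queued packet: L/R = 22000/39000000000 = 0.564103 μs.
12 queued → 6.76923 μs.
Queuing delay = 6.77 μs.

6.77 μs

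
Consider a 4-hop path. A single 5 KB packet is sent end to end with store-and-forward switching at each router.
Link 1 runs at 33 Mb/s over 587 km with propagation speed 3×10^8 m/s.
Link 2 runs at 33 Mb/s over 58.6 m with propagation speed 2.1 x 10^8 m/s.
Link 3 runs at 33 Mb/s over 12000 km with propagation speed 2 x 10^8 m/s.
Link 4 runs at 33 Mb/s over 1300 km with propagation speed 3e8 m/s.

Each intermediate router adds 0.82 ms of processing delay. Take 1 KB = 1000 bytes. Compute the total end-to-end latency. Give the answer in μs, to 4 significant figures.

73600 μs

L = 40000 bits.
Transmission delay per hop = L/R = 40000/33000000 = 1212.12 μs; 4 hops → 4848.48 μs.
Propagation delays (d/s per hop): 1956.67, 0.279048, 60000, 4333.33 μs; sum = 66290.3 μs.
Processing at 3 router(s): 3 × 0.82 ms = 2460 μs.
End-to-end = 73600 μs.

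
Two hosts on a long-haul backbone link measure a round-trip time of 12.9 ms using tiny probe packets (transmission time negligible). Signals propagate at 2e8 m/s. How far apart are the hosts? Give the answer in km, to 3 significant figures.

1290 km

One-way propagation = RTT/2 = 6.45 ms.
d = s × t = 200000000 × 0.00645 = 1290 km.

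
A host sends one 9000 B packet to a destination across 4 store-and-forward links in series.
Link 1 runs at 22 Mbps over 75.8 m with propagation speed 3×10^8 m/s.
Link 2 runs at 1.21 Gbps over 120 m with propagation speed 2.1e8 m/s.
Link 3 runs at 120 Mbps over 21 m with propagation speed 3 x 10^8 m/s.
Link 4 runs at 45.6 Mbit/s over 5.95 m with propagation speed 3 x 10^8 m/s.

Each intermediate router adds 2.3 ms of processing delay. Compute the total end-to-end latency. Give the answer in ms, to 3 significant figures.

L = 9000 × 8 = 72000 bits.
Transmission delays (L/R per hop): 3.27273, 0.0595041, 0.6, 1.57895 ms; sum = 5.51118 ms.
Propagation delays (d/s per hop): 0.000252667, 0.000571429, 7e-05, 1.98333e-05 ms; sum = 0.000913929 ms.
Processing at 3 router(s): 3 × 2.3 ms = 6.9 ms.
End-to-end = 12.4 ms.

12.4 ms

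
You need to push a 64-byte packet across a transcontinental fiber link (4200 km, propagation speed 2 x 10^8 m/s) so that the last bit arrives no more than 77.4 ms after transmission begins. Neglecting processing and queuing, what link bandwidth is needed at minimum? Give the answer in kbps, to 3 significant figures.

L = 512 bits.
Propagation delay = 4200000 / 200000000 = 21 ms.
Transmission budget = 77.4 − 21 = 56.4 ms.
R ≥ L / t_tx = 512 bits / 0.0564 s = 9.08 kbps.

9.08 kbps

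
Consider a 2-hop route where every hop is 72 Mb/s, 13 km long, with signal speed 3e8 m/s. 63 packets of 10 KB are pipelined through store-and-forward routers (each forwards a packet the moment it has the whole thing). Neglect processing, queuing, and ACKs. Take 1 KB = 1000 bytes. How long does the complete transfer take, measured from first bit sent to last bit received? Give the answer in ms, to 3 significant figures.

Per-hop transmission t_tx = L/R = 80000/72000000 = 1.11111 ms.
Per-hop propagation t_prop = 13000/300000000 = 0.0433333 ms.
Pipeline fill: first packet needs 2·t_tx to clear all hops; remaining 62 packets each add one t_tx.
Total = (2+63-1)·t_tx + 2·t_prop = 64·1.11111 + 2·0.0433333 = 71.2 ms.

71.2 ms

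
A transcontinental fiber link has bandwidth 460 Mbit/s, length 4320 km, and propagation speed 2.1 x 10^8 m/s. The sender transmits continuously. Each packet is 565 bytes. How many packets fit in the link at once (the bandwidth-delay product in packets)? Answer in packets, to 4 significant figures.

Propagation delay = 4320000 / 210000000 = 0.0205714 s.
BDP = R × t_prop = 460000000 × 0.0205714 = 9462860 bits.
In packets of 4520 bits: 2094 packets.

2094 packets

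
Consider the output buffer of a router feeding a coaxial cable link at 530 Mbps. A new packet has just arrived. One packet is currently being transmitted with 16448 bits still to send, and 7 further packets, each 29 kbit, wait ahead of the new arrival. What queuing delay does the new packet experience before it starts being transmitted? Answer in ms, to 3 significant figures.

Each queued packet: L/R = 29000/530000000 = 0.054717 ms.
7 queued → 0.383019 ms.
Plus remaining 16448 bits of current packet: 0.031034 ms.
Queuing delay = 0.414 ms.

0.414 ms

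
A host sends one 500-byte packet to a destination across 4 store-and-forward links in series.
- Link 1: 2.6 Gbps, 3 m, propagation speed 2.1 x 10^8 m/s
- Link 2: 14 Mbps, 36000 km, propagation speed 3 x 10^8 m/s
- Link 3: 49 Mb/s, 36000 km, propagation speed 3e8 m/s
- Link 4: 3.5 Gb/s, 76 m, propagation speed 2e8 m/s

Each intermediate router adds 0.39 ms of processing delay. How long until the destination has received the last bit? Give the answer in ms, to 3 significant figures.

242 ms

L = 500 × 8 = 4000 bits.
Transmission delays (L/R per hop): 0.00153846, 0.285714, 0.0816327, 0.00114286 ms; sum = 0.370028 ms.
Propagation delays (d/s per hop): 1.42857e-05, 120, 120, 0.00038 ms; sum = 240 ms.
Processing at 3 router(s): 3 × 0.39 ms = 1.17 ms.
End-to-end = 242 ms.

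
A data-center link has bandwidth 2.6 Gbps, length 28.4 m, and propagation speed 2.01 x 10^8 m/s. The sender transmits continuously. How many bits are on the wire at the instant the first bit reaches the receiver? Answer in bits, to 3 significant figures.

Propagation delay = 28.4 / 2.01e+08 = 1.41294e-07 s.
BDP = R × t_prop = 2600000000 × 1.41294e-07 = 367.363 bits.

367 bits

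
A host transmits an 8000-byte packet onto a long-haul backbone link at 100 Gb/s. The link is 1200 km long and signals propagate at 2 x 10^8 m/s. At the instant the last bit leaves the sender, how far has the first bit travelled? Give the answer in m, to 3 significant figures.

t_tx = L/R = 64000/100000000000 = 6.4e-07 s.
Distance = s × t_tx = 200000000 × 6.4e-07 = 128 m.

128 m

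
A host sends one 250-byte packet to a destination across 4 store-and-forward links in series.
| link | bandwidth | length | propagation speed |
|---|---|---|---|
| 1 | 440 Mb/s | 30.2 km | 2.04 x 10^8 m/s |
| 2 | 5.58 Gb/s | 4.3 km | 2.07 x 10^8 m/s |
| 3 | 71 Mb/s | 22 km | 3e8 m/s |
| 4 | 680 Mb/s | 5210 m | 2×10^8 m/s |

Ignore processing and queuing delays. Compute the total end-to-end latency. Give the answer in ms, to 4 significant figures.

0.3042 ms

L = 250 × 8 = 2000 bits.
Transmission delays (L/R per hop): 0.00454545, 0.000358423, 0.028169, 0.00294118 ms; sum = 0.0360141 ms.
Propagation delays (d/s per hop): 0.148039, 0.0207729, 0.0733333, 0.02605 ms; sum = 0.268195 ms.
End-to-end = 0.3042 ms.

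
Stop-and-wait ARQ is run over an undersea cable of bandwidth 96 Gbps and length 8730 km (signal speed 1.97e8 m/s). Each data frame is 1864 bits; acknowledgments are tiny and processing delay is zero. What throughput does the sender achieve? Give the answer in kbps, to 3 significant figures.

t_tx = L/R = 1864/96000000000 = 1.94167e-08 s.
t_prop = 8730000/197000000 = 0.0443147 s; RTT = 0.0886294 s.
Cycle = t_tx + RTT = 0.0886295 s.
Throughput = L / cycle = 1864 / 0.0886295 = 21.0 kbps.

21.0 kbps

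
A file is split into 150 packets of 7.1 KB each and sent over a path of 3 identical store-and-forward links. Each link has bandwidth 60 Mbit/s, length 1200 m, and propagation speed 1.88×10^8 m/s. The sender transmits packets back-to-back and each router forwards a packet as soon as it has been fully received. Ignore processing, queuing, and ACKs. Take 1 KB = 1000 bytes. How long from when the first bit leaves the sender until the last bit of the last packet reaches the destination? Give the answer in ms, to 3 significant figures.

Per-hop transmission t_tx = L/R = 56800/60000000 = 0.946667 ms.
Per-hop propagation t_prop = 1200/188000000 = 0.00638298 ms.
Pipeline fill: first packet needs 3·t_tx to clear all hops; remaining 149 packets each add one t_tx.
Total = (3+150-1)·t_tx + 3·t_prop = 152·0.946667 + 3·0.00638298 = 144 ms.

144 ms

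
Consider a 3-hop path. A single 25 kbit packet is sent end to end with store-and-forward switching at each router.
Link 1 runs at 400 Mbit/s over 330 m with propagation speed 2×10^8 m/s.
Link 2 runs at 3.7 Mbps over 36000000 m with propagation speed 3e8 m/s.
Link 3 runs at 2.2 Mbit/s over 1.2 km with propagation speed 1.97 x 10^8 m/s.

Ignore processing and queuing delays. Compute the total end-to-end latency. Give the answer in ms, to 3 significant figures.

138 ms

L = 25000 bits.
Transmission delays (L/R per hop): 0.0625, 6.75676, 11.3636 ms; sum = 18.1829 ms.
Propagation delays (d/s per hop): 0.00165, 120, 0.00609137 ms; sum = 120.008 ms.
End-to-end = 138 ms.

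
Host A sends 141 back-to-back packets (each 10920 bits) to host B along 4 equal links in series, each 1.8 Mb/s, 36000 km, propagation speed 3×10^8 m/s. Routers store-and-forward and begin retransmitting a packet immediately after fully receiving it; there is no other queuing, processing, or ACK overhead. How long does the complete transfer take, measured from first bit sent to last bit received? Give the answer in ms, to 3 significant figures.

Per-hop transmission t_tx = L/R = 10920/1800000 = 6.06667 ms.
Per-hop propagation t_prop = 36000000/300000000 = 120 ms.
Pipeline fill: first packet needs 4·t_tx to clear all hops; remaining 140 packets each add one t_tx.
Total = (4+141-1)·t_tx + 4·t_prop = 144·6.06667 + 4·120 = 1350 ms.

1350 ms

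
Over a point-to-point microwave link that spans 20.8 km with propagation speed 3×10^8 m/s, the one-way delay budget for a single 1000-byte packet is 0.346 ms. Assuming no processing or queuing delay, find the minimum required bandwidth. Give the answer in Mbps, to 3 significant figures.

28.9 Mbps

L = 8000 bits.
Propagation delay = 20800 / 300000000 = 0.0693333 ms.
Transmission budget = 0.346 − 0.0693333 = 0.276667 ms.
R ≥ L / t_tx = 8000 bits / 0.000276667 s = 28.9 Mbps.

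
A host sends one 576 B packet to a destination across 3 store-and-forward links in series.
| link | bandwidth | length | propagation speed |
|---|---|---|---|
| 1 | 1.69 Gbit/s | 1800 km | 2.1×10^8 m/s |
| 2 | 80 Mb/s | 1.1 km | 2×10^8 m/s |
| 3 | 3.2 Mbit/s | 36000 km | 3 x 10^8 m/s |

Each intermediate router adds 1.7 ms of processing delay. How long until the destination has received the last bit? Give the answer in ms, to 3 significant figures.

133 ms

L = 576 × 8 = 4608 bits.
Transmission delays (L/R per hop): 0.00272663, 0.0576, 1.44 ms; sum = 1.50033 ms.
Propagation delays (d/s per hop): 8.57143, 0.0055, 120 ms; sum = 128.577 ms.
Processing at 2 router(s): 2 × 1.7 ms = 3.4 ms.
End-to-end = 133 ms.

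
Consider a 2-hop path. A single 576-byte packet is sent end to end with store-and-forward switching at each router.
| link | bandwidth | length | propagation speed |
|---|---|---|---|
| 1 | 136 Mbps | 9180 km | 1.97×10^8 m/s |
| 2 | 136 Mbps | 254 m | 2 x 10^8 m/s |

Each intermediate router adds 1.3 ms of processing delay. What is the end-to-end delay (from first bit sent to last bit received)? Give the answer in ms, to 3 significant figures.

L = 576 × 8 = 4608 bits.
Transmission delay per hop = L/R = 4608/136000000 = 0.0338824 ms; 2 hops → 0.0677647 ms.
Propagation delays (d/s per hop): 46.599, 0.00127 ms; sum = 46.6003 ms.
Processing at 1 router(s): 1 × 1.3 ms = 1.3 ms.
End-to-end = 48.0 ms.

48.0 ms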